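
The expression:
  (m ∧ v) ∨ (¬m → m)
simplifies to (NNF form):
m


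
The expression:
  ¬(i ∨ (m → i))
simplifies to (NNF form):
m ∧ ¬i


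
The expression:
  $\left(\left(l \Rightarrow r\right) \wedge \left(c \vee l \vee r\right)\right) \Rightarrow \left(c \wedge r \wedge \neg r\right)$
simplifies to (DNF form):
$\left(l \wedge \neg r\right) \vee \left(\neg c \wedge \neg r\right)$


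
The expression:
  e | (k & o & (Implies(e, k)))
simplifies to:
e | (k & o)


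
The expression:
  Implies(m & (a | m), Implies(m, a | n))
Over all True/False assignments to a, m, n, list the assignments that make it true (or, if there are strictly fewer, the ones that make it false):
is false only for:
  a=False, m=True, n=False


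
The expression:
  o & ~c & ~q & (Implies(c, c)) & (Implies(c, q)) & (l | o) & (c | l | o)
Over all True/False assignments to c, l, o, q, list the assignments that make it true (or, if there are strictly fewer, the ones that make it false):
is true only for:
  c=False, l=False, o=True, q=False;
  c=False, l=True, o=True, q=False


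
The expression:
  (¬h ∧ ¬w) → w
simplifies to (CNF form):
h ∨ w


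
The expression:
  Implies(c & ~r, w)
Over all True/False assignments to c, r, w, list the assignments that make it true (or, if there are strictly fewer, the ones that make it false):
is false only for:
  c=True, r=False, w=False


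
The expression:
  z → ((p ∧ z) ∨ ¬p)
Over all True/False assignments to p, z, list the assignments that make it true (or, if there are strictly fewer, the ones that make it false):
is always true.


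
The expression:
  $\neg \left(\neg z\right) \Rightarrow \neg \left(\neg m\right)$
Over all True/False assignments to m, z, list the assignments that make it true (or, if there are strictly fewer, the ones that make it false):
is false only for:
  m=False, z=True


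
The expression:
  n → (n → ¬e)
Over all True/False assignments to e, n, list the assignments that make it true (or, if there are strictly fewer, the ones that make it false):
is false only for:
  e=True, n=True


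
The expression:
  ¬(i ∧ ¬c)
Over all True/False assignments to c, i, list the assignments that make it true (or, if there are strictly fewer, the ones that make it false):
is false only for:
  c=False, i=True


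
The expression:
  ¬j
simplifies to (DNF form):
¬j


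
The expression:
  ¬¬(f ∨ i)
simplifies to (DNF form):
f ∨ i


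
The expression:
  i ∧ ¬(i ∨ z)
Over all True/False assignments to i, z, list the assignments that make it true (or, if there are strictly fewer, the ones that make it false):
is never true.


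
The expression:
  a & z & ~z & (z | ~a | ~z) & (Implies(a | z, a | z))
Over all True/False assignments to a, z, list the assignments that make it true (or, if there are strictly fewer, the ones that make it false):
is never true.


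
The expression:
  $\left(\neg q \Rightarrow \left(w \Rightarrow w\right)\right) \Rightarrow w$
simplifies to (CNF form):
$w$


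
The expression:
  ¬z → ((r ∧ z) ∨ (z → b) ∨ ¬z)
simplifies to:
True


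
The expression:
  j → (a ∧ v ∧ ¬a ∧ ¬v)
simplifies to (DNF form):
¬j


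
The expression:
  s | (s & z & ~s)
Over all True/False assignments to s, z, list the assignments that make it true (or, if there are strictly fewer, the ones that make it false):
is true only for:
  s=True, z=False;
  s=True, z=True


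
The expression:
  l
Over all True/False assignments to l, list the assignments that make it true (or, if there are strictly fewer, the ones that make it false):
is true only for:
  l=True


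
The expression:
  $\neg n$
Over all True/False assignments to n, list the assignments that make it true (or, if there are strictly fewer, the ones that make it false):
is true only for:
  n=False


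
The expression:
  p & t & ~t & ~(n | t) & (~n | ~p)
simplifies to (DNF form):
False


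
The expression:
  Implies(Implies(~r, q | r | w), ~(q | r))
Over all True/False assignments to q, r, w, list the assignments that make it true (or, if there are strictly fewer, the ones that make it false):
is true only for:
  q=False, r=False, w=False;
  q=False, r=False, w=True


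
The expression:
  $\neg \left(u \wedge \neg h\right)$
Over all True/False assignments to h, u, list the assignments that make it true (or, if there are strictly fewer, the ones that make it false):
is false only for:
  h=False, u=True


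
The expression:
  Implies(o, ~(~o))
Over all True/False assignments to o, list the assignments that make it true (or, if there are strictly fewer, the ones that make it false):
is always true.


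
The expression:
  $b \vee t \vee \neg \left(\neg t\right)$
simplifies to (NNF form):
$b \vee t$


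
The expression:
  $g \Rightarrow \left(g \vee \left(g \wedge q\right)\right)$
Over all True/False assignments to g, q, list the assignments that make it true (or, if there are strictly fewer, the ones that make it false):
is always true.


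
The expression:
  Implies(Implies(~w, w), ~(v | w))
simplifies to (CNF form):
~w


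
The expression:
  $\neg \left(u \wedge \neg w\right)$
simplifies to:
$w \vee \neg u$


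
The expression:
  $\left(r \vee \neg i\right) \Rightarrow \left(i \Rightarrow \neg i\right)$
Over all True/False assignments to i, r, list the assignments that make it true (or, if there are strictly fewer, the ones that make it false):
is false only for:
  i=True, r=True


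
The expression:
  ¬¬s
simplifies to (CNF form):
s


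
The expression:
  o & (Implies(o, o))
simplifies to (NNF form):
o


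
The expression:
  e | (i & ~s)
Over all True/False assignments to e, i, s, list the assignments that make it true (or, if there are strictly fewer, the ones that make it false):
is false only for:
  e=False, i=False, s=False;
  e=False, i=False, s=True;
  e=False, i=True, s=True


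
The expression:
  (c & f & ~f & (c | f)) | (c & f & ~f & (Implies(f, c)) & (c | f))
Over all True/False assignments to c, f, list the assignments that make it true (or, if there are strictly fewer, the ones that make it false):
is never true.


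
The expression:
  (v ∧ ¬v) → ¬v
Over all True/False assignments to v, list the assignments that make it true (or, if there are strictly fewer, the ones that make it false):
is always true.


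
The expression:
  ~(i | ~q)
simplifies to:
q & ~i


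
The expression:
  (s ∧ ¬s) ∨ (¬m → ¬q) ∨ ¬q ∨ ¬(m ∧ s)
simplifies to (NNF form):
True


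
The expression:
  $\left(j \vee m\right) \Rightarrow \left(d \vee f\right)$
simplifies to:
$d \vee f \vee \left(\neg j \wedge \neg m\right)$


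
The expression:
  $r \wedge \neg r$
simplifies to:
$\text{False}$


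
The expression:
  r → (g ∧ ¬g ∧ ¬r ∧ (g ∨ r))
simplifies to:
¬r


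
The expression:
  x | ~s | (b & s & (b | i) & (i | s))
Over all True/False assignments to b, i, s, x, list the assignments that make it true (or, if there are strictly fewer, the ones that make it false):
is false only for:
  b=False, i=False, s=True, x=False;
  b=False, i=True, s=True, x=False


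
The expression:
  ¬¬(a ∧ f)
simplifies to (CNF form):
a ∧ f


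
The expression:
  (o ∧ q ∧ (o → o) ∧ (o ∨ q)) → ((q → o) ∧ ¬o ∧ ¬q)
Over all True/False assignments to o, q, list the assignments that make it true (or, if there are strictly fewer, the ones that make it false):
is false only for:
  o=True, q=True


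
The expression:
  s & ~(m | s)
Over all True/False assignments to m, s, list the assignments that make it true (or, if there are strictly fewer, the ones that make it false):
is never true.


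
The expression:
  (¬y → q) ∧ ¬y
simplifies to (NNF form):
q ∧ ¬y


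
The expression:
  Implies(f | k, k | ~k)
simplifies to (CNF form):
True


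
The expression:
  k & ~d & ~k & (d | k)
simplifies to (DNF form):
False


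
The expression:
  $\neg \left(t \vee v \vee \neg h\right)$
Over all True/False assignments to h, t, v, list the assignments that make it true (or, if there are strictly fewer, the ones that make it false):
is true only for:
  h=True, t=False, v=False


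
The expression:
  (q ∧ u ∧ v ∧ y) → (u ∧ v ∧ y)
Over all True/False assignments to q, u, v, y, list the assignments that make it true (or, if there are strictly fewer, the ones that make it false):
is always true.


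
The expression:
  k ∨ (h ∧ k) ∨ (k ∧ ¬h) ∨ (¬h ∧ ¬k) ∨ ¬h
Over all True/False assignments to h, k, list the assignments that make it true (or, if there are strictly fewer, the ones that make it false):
is false only for:
  h=True, k=False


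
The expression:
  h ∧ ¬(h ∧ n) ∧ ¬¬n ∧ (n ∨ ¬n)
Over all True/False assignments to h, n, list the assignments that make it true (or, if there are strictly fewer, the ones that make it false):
is never true.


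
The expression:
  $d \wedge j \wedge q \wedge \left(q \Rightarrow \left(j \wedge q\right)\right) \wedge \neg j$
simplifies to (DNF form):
$\text{False}$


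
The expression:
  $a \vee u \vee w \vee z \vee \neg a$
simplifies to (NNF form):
$\text{True}$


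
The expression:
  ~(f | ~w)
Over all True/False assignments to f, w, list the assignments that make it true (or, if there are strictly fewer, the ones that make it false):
is true only for:
  f=False, w=True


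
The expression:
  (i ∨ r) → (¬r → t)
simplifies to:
r ∨ t ∨ ¬i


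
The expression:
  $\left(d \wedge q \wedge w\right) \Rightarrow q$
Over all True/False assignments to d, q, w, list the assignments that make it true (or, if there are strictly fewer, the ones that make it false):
is always true.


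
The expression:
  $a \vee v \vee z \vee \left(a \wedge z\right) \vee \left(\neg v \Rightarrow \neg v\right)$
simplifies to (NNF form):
$\text{True}$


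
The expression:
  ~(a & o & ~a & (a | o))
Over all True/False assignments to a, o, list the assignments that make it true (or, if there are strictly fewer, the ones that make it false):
is always true.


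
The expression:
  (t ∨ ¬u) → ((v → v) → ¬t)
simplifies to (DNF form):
¬t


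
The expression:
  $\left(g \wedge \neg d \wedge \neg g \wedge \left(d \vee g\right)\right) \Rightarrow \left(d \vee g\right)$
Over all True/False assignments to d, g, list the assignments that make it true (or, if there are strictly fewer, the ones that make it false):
is always true.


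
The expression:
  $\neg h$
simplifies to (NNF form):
$\neg h$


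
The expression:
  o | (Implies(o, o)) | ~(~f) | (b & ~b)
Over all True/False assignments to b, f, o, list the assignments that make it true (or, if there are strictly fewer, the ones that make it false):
is always true.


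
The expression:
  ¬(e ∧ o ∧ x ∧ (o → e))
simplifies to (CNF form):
¬e ∨ ¬o ∨ ¬x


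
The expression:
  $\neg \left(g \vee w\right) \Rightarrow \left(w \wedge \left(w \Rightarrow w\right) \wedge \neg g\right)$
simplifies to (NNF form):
$g \vee w$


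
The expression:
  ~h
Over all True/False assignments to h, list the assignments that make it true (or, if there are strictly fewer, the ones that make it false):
is true only for:
  h=False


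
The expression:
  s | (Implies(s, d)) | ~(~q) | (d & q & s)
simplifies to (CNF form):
True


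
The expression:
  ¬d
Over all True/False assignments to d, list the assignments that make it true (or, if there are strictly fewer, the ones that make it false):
is true only for:
  d=False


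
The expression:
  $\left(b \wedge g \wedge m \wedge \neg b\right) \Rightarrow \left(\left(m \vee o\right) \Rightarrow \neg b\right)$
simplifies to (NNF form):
$\text{True}$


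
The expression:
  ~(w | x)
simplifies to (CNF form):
~w & ~x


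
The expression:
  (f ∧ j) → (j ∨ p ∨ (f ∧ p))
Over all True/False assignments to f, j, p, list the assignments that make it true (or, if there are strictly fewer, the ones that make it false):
is always true.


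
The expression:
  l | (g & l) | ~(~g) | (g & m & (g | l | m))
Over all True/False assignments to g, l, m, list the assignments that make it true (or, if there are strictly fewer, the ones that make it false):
is false only for:
  g=False, l=False, m=False;
  g=False, l=False, m=True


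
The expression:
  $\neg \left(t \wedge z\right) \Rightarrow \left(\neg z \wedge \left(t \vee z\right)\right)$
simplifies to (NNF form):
$t$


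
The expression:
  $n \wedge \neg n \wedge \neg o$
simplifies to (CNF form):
$\text{False}$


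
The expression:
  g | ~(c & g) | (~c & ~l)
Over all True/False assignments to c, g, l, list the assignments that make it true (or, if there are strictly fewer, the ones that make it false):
is always true.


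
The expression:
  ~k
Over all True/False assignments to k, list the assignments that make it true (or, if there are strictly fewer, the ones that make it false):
is true only for:
  k=False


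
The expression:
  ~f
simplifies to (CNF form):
~f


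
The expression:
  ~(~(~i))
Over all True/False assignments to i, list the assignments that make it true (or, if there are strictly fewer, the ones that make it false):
is true only for:
  i=False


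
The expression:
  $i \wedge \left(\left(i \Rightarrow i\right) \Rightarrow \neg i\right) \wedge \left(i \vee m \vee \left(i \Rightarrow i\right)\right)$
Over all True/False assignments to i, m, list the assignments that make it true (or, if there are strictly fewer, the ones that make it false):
is never true.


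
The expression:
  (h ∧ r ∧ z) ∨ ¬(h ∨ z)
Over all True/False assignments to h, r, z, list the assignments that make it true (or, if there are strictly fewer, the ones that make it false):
is true only for:
  h=False, r=False, z=False;
  h=False, r=True, z=False;
  h=True, r=True, z=True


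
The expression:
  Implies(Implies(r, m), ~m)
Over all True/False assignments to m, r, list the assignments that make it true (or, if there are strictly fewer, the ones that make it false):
is true only for:
  m=False, r=False;
  m=False, r=True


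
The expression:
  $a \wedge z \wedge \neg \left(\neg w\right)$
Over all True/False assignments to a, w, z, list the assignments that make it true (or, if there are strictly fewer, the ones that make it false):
is true only for:
  a=True, w=True, z=True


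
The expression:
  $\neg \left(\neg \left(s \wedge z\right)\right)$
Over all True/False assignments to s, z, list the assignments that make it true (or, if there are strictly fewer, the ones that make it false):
is true only for:
  s=True, z=True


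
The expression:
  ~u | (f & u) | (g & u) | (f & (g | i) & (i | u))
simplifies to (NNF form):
f | g | ~u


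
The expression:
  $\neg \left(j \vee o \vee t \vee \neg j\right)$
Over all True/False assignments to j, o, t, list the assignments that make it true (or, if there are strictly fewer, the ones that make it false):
is never true.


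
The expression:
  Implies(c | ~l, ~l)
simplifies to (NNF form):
~c | ~l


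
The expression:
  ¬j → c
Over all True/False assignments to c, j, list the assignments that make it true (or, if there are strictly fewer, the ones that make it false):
is false only for:
  c=False, j=False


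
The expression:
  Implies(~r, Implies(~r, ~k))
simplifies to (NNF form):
r | ~k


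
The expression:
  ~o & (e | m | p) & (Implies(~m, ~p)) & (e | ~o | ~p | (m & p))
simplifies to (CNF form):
~o & (e | m) & (m | ~p)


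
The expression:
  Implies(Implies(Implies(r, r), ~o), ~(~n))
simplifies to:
n | o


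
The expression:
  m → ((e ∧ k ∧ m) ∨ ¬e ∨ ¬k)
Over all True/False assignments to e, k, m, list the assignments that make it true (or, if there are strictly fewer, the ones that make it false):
is always true.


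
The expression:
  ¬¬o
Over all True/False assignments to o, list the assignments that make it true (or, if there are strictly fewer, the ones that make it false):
is true only for:
  o=True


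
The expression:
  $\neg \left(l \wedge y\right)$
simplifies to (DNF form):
$\neg l \vee \neg y$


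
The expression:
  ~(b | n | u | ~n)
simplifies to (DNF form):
False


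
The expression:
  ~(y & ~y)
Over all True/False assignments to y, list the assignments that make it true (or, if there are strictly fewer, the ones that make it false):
is always true.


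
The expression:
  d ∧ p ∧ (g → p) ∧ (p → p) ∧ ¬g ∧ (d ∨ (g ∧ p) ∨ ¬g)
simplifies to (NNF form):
d ∧ p ∧ ¬g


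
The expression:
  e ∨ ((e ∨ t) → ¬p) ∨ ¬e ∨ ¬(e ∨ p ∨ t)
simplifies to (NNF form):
True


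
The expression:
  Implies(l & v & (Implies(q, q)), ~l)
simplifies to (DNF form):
~l | ~v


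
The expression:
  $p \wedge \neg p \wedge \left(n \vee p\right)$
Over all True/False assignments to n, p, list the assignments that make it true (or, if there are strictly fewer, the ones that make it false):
is never true.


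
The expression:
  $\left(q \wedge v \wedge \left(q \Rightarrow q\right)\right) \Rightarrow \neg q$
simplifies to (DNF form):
$\neg q \vee \neg v$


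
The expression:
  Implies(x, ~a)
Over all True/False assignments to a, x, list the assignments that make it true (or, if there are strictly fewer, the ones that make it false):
is false only for:
  a=True, x=True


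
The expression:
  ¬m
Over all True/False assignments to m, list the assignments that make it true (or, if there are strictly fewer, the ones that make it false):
is true only for:
  m=False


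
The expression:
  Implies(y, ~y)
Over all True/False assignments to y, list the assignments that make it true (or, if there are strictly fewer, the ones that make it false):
is true only for:
  y=False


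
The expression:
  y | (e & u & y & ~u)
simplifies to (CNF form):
y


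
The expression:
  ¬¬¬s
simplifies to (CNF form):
¬s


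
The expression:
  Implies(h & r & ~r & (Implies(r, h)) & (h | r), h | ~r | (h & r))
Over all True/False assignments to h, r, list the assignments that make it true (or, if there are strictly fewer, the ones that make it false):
is always true.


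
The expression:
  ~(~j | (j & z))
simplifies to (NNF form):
j & ~z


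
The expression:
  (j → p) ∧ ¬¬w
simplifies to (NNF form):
w ∧ (p ∨ ¬j)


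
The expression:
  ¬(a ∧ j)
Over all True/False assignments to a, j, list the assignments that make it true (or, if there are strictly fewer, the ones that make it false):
is false only for:
  a=True, j=True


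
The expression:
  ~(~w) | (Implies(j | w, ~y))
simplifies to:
w | ~j | ~y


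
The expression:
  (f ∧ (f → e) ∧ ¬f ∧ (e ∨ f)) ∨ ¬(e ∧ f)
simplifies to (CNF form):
¬e ∨ ¬f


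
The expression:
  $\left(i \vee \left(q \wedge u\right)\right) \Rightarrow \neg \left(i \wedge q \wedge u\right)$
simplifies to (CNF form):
$\neg i \vee \neg q \vee \neg u$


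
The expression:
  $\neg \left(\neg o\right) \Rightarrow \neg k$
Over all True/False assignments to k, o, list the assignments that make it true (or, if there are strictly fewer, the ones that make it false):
is false only for:
  k=True, o=True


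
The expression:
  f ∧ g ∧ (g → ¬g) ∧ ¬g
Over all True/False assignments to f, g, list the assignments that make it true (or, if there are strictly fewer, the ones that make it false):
is never true.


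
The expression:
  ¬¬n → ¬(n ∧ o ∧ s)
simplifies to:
¬n ∨ ¬o ∨ ¬s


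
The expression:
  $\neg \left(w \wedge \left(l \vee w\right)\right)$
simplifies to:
$\neg w$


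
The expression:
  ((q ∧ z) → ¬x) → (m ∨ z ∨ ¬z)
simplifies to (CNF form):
True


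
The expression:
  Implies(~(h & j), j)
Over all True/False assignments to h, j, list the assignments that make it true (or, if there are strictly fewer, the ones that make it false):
is true only for:
  h=False, j=True;
  h=True, j=True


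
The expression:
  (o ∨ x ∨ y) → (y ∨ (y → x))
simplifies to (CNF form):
True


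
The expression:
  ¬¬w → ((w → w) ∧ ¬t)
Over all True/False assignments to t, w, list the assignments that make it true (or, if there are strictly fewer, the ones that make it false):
is false only for:
  t=True, w=True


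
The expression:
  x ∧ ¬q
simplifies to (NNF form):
x ∧ ¬q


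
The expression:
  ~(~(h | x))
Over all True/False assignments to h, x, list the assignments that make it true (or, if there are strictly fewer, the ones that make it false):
is false only for:
  h=False, x=False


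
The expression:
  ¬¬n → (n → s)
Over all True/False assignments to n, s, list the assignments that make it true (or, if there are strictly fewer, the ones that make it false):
is false only for:
  n=True, s=False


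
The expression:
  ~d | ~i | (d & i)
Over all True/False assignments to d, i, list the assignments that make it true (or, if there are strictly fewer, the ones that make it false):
is always true.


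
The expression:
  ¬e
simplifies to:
¬e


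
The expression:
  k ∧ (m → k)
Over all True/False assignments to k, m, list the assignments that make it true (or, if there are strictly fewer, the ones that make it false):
is true only for:
  k=True, m=False;
  k=True, m=True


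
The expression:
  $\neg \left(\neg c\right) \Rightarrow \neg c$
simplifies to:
$\neg c$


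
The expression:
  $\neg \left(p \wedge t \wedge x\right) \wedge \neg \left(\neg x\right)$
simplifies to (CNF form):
$x \wedge \left(\neg p \vee \neg t\right)$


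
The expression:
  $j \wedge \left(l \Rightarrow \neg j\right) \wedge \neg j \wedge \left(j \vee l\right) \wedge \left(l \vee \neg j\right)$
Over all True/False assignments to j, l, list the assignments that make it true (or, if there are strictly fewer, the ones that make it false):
is never true.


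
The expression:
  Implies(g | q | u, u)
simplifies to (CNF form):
(u | ~g) & (u | ~q)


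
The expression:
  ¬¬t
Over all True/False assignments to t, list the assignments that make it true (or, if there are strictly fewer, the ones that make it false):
is true only for:
  t=True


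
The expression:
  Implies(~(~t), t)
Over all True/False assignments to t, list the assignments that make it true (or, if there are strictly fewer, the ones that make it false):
is always true.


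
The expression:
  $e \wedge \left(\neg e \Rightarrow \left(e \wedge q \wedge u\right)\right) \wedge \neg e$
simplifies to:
$\text{False}$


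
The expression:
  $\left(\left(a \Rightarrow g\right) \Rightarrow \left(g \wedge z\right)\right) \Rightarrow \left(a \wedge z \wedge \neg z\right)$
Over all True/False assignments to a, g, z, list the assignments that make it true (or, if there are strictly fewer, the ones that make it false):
is true only for:
  a=False, g=False, z=False;
  a=False, g=False, z=True;
  a=False, g=True, z=False;
  a=True, g=True, z=False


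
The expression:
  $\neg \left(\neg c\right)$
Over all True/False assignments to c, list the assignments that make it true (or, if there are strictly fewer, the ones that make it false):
is true only for:
  c=True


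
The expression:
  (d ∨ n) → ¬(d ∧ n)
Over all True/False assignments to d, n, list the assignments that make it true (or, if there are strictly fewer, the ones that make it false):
is false only for:
  d=True, n=True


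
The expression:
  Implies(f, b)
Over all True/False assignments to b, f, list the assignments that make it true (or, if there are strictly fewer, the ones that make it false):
is false only for:
  b=False, f=True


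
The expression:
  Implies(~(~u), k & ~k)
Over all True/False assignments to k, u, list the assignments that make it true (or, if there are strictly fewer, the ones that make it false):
is true only for:
  k=False, u=False;
  k=True, u=False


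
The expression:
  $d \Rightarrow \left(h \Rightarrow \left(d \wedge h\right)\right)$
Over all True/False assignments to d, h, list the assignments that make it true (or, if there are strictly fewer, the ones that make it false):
is always true.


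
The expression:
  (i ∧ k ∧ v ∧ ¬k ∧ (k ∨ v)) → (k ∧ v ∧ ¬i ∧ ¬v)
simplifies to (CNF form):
True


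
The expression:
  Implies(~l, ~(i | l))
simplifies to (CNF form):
l | ~i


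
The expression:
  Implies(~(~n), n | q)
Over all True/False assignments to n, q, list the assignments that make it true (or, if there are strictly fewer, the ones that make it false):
is always true.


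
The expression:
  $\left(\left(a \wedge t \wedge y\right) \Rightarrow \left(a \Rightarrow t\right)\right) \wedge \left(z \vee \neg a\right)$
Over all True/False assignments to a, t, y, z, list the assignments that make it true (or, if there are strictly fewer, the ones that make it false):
is false only for:
  a=True, t=False, y=False, z=False;
  a=True, t=False, y=True, z=False;
  a=True, t=True, y=False, z=False;
  a=True, t=True, y=True, z=False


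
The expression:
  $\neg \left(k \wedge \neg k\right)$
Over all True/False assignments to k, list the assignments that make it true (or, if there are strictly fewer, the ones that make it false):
is always true.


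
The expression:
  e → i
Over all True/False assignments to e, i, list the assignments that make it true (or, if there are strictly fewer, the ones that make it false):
is false only for:
  e=True, i=False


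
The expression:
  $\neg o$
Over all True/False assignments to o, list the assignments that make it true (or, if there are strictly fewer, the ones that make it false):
is true only for:
  o=False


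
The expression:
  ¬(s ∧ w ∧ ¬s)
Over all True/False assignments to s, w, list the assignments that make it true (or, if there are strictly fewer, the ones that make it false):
is always true.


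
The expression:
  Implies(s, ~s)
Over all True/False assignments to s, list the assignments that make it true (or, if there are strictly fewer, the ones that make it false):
is true only for:
  s=False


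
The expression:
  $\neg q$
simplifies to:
$\neg q$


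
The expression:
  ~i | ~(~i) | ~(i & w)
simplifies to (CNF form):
True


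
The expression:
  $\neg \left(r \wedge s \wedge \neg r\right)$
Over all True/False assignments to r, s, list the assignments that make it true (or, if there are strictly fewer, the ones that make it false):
is always true.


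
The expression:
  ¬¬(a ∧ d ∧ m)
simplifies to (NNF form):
a ∧ d ∧ m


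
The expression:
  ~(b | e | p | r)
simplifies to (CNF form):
~b & ~e & ~p & ~r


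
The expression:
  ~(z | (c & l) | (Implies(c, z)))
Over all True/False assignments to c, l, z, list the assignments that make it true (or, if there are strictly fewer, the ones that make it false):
is true only for:
  c=True, l=False, z=False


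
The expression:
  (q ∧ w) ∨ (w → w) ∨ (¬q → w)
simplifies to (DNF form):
True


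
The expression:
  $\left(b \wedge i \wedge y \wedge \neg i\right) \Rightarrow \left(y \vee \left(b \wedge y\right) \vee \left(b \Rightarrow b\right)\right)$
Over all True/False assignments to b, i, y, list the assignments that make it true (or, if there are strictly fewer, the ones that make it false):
is always true.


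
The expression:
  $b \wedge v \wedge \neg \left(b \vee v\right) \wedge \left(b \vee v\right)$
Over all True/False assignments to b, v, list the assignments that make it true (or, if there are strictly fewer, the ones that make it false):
is never true.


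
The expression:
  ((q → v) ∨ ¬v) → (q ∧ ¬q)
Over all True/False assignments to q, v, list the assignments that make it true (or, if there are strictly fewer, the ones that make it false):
is never true.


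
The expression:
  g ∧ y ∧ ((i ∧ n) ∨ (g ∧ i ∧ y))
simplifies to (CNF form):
g ∧ i ∧ y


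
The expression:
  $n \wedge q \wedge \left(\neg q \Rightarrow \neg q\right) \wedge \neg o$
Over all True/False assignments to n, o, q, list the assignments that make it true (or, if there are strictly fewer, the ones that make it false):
is true only for:
  n=True, o=False, q=True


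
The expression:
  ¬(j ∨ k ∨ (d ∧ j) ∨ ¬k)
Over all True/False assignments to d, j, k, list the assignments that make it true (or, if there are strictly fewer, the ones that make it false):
is never true.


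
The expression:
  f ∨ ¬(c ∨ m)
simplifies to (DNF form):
f ∨ (¬c ∧ ¬m)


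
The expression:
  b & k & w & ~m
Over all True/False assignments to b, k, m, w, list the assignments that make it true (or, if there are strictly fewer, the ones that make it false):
is true only for:
  b=True, k=True, m=False, w=True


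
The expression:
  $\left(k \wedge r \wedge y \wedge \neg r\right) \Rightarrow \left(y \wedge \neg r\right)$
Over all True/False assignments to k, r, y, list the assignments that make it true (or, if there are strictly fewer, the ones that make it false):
is always true.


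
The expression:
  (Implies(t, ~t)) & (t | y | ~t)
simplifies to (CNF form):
~t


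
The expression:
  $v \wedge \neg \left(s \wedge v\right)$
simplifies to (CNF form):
$v \wedge \neg s$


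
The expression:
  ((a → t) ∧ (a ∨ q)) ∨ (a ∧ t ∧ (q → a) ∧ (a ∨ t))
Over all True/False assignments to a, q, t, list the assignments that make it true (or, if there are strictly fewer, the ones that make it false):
is true only for:
  a=False, q=True, t=False;
  a=False, q=True, t=True;
  a=True, q=False, t=True;
  a=True, q=True, t=True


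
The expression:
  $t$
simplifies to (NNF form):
$t$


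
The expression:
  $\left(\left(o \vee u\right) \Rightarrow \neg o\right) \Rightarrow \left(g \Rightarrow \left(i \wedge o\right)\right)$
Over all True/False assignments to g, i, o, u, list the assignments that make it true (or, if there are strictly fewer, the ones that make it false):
is false only for:
  g=True, i=False, o=False, u=False;
  g=True, i=False, o=False, u=True;
  g=True, i=True, o=False, u=False;
  g=True, i=True, o=False, u=True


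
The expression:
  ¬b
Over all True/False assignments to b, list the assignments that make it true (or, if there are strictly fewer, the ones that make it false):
is true only for:
  b=False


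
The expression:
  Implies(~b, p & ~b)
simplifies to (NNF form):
b | p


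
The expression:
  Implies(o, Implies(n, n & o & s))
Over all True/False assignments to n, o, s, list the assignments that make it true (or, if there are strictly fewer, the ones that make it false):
is false only for:
  n=True, o=True, s=False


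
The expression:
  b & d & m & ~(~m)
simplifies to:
b & d & m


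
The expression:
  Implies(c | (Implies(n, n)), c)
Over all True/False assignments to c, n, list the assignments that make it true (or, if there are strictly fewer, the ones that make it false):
is true only for:
  c=True, n=False;
  c=True, n=True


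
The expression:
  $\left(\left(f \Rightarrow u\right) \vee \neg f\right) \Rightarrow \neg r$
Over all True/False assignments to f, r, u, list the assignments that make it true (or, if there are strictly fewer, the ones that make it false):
is false only for:
  f=False, r=True, u=False;
  f=False, r=True, u=True;
  f=True, r=True, u=True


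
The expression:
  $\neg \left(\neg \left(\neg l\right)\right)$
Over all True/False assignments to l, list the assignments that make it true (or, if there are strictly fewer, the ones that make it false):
is true only for:
  l=False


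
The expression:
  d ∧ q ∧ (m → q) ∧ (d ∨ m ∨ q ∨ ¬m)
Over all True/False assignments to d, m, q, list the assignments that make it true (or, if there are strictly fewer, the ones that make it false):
is true only for:
  d=True, m=False, q=True;
  d=True, m=True, q=True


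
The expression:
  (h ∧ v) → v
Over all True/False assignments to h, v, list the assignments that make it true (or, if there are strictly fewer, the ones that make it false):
is always true.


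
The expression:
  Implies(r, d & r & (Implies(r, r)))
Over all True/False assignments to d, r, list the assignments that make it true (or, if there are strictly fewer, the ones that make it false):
is false only for:
  d=False, r=True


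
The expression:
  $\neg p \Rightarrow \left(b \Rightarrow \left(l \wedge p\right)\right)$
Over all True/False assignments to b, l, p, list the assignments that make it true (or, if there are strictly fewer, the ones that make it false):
is false only for:
  b=True, l=False, p=False;
  b=True, l=True, p=False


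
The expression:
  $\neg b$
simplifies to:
$\neg b$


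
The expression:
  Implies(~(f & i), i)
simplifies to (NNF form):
i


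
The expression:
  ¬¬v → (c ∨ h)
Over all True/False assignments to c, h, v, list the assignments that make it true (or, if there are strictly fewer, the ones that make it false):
is false only for:
  c=False, h=False, v=True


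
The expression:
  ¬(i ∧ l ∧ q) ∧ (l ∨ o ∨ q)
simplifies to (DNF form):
(l ∧ ¬q) ∨ (o ∧ ¬l) ∨ (q ∧ ¬i) ∨ (q ∧ ¬l)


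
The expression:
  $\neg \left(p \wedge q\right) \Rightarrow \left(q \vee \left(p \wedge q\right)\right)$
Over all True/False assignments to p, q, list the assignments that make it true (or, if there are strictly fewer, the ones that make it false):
is true only for:
  p=False, q=True;
  p=True, q=True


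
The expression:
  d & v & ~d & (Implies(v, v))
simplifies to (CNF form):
False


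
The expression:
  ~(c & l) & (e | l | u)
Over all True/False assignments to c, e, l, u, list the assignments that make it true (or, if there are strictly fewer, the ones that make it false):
is false only for:
  c=False, e=False, l=False, u=False;
  c=True, e=False, l=False, u=False;
  c=True, e=False, l=True, u=False;
  c=True, e=False, l=True, u=True;
  c=True, e=True, l=True, u=False;
  c=True, e=True, l=True, u=True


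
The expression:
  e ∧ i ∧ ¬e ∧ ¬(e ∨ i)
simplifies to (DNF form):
False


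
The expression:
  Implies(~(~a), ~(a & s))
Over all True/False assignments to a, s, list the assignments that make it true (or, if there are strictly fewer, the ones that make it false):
is false only for:
  a=True, s=True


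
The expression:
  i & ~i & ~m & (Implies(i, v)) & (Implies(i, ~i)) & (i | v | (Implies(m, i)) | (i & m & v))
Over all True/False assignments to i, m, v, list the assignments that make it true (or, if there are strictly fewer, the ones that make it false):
is never true.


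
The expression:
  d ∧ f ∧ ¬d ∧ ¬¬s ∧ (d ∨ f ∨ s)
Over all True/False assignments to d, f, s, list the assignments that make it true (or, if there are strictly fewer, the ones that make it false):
is never true.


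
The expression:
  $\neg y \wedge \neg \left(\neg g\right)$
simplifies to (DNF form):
$g \wedge \neg y$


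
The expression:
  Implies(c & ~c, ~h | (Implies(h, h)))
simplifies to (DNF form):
True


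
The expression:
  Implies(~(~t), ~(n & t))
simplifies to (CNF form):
~n | ~t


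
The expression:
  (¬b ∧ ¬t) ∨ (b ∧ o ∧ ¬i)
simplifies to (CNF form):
(b ∨ ¬t) ∧ (o ∨ ¬b) ∧ (¬b ∨ ¬i)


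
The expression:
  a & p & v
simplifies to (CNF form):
a & p & v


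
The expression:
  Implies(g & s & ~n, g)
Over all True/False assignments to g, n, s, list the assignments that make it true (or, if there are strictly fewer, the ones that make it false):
is always true.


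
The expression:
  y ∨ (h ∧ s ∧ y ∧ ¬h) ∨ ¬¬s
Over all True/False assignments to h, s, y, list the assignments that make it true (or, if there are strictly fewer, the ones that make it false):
is false only for:
  h=False, s=False, y=False;
  h=True, s=False, y=False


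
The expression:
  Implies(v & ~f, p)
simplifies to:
f | p | ~v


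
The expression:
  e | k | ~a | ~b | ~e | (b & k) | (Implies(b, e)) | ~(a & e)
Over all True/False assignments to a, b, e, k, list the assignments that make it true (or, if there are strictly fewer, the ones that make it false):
is always true.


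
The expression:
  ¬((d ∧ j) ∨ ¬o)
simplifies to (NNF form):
o ∧ (¬d ∨ ¬j)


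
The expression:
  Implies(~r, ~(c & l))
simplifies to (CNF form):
r | ~c | ~l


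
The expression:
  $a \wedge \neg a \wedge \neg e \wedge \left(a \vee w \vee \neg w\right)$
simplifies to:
$\text{False}$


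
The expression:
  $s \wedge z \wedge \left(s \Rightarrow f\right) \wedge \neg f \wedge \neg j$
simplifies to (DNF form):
$\text{False}$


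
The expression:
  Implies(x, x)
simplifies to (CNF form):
True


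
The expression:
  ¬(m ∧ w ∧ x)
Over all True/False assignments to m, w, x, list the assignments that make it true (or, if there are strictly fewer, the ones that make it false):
is false only for:
  m=True, w=True, x=True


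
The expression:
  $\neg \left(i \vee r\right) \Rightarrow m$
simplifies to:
$i \vee m \vee r$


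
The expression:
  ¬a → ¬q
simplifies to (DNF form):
a ∨ ¬q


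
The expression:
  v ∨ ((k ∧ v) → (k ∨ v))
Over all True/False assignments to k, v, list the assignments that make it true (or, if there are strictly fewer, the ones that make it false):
is always true.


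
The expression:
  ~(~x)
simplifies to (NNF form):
x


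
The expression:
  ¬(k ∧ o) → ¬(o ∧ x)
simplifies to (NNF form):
k ∨ ¬o ∨ ¬x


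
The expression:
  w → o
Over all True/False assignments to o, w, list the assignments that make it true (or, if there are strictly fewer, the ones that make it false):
is false only for:
  o=False, w=True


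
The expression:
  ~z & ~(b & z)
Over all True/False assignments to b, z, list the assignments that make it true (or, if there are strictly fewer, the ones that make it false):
is true only for:
  b=False, z=False;
  b=True, z=False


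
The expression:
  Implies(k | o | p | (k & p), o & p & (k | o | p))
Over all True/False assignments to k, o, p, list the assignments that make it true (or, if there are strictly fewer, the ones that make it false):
is true only for:
  k=False, o=False, p=False;
  k=False, o=True, p=True;
  k=True, o=True, p=True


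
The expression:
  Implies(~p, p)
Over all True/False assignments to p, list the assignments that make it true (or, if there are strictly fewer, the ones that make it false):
is true only for:
  p=True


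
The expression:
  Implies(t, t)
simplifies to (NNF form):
True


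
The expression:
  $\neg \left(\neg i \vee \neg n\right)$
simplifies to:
$i \wedge n$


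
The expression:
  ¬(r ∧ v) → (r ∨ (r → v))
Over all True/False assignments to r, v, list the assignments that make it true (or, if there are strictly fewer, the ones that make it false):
is always true.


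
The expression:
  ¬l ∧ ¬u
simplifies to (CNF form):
¬l ∧ ¬u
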